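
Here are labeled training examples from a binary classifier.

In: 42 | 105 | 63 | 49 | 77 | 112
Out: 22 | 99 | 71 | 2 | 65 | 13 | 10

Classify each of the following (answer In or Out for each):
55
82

The simplest hypothesis consistent with all the labels is: multiple of 7.
55: 55 = 7·7 + 6, doesn't qualify → Out. 82: 82 = 7·11 + 5, doesn't qualify → Out.

Out, Out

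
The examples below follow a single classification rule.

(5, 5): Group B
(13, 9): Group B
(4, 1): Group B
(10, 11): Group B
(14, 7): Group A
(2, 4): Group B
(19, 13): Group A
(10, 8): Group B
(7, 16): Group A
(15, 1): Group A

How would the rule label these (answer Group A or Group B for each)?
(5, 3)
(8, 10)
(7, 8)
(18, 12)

Group B, Group B, Group B, Group A

The distinguishing property — max ≥ 14 — holds for all the 'Group A' cases and none of the 'Group B' cases.
(5, 3): max 5 — does not satisfy this, so Group B. (8, 10): max 10 — does not satisfy this, so Group B. (7, 8): max 8 — does not satisfy this, so Group B. (18, 12): max 18 — fits, so Group A.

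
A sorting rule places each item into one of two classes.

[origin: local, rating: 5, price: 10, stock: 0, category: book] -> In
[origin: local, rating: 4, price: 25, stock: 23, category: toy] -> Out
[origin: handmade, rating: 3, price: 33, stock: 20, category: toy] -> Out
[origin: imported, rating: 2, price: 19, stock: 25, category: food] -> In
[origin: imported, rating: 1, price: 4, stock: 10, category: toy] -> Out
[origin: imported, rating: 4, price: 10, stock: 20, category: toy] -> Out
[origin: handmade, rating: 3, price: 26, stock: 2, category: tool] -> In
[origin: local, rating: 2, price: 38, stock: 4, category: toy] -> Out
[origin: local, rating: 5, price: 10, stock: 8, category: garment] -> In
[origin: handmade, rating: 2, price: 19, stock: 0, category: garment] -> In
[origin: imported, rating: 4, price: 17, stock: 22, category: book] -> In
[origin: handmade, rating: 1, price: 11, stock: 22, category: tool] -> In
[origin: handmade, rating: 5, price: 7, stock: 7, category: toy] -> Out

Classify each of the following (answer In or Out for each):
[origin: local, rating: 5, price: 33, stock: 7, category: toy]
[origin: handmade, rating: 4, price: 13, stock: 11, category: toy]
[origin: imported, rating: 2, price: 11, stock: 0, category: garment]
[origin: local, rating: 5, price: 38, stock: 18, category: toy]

Rule: category is not toy. This holds for each 'In' example and fails for each 'Out' one.
[origin: local, rating: 5, price: 33, stock: 7, category: toy]: category is toy — fails the rule, so Out.
[origin: handmade, rating: 4, price: 13, stock: 11, category: toy]: category is toy — fails the rule, so Out.
[origin: imported, rating: 2, price: 11, stock: 0, category: garment]: category is garment — satisfies this, so In.
[origin: local, rating: 5, price: 38, stock: 18, category: toy]: category is toy — fails the rule, so Out.

Out, Out, In, Out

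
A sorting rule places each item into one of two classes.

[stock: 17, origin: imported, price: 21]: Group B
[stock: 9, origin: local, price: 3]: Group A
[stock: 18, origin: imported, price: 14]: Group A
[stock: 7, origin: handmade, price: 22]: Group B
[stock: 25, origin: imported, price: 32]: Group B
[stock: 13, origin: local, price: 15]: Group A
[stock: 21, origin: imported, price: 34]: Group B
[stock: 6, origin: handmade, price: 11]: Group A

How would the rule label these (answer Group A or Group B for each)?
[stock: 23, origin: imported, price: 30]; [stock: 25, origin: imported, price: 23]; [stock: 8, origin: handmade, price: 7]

Group B, Group B, Group A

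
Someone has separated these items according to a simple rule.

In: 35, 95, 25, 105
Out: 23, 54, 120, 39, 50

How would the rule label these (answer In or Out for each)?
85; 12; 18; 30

All 'In' examples share one property — ends in digit 5 — and every 'Out' example lacks it.
85 → last digit 5 → In.
12 → last digit 2 → Out.
18 → last digit 8 → Out.
30 → last digit 0 → Out.

In, Out, Out, Out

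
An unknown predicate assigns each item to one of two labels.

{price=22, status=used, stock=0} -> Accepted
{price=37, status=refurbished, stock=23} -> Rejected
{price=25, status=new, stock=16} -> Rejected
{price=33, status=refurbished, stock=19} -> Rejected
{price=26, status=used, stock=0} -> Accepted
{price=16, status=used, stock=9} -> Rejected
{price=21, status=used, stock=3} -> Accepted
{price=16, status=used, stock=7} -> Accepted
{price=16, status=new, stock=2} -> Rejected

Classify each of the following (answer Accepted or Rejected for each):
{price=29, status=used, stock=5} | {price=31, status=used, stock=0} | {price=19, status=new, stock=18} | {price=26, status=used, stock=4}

Rule: status is used AND stock ≤ 7. This holds for each 'Accepted' example and fails for each 'Rejected' one.
{price=29, status=used, stock=5}: status is used, stock = 5, has this property → Accepted.
{price=31, status=used, stock=0}: status is used, stock = 0, has this property → Accepted.
{price=19, status=new, stock=18}: status is new, stock = 18, does not fit → Rejected.
{price=26, status=used, stock=4}: status is used, stock = 4, has this property → Accepted.

Accepted, Accepted, Rejected, Accepted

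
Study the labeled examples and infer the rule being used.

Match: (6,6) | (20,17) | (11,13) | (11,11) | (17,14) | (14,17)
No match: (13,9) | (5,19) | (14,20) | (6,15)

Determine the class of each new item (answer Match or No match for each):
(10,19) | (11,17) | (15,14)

All 'Match' examples share one property — |first − second| ≤ 3 — and every 'No match' example lacks it.
(10,19) — |10−19| = 9, hence No match. (11,17) — |11−17| = 6, hence No match. (15,14) — |15−14| = 1, hence Match.

No match, No match, Match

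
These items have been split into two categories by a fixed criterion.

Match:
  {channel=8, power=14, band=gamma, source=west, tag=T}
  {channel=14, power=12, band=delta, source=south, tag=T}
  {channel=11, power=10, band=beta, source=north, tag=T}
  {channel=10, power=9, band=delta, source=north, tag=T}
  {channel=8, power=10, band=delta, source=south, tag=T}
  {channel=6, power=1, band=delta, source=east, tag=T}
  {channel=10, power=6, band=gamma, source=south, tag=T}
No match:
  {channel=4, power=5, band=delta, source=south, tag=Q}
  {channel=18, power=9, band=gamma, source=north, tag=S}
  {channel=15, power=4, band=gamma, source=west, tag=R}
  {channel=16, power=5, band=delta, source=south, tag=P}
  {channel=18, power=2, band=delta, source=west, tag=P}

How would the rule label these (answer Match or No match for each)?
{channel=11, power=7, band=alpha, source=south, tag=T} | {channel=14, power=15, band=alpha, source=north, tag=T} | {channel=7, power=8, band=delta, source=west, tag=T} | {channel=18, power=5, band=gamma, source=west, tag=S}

Match, Match, Match, No match

The pattern is that an item is 'Match' exactly when: tag is T.
{channel=11, power=7, band=alpha, source=south, tag=T} — tag is T, hence Match.
{channel=14, power=15, band=alpha, source=north, tag=T} — tag is T, hence Match.
{channel=7, power=8, band=delta, source=west, tag=T} — tag is T, hence Match.
{channel=18, power=5, band=gamma, source=west, tag=S} — tag is S, hence No match.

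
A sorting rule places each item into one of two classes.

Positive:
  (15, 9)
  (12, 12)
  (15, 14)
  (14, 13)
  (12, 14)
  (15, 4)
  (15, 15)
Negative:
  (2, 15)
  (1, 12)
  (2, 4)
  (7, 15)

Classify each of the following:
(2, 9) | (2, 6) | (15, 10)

Negative, Negative, Positive

'Positive' ⟺ first ≥ 9.
(2, 9): Negative (first 2). (2, 6): Negative (first 2). (15, 10): Positive (first 15).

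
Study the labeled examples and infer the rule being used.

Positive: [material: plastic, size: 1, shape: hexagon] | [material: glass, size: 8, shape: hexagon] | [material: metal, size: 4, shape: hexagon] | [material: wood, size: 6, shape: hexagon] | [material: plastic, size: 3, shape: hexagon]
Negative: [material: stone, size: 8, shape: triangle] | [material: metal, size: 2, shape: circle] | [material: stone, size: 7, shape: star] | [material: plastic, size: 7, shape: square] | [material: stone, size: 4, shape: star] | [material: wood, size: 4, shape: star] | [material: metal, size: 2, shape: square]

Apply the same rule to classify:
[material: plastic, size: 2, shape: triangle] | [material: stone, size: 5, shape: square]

Negative, Negative

Rule: shape is hexagon. This holds for each 'Positive' example and fails for each 'Negative' one.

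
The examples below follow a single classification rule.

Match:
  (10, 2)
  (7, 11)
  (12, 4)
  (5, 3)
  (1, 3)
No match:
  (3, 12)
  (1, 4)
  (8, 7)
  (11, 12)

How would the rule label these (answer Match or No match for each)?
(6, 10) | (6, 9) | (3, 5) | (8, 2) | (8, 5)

Match, No match, Match, Match, No match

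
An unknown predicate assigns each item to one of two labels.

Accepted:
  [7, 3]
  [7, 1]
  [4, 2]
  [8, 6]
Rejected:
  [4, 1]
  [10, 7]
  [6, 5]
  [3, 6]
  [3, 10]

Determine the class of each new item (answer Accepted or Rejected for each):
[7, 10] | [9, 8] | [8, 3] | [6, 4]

Every 'Accepted' example satisfies: sum is even. None of the 'Rejected' examples do.

Rejected, Rejected, Rejected, Accepted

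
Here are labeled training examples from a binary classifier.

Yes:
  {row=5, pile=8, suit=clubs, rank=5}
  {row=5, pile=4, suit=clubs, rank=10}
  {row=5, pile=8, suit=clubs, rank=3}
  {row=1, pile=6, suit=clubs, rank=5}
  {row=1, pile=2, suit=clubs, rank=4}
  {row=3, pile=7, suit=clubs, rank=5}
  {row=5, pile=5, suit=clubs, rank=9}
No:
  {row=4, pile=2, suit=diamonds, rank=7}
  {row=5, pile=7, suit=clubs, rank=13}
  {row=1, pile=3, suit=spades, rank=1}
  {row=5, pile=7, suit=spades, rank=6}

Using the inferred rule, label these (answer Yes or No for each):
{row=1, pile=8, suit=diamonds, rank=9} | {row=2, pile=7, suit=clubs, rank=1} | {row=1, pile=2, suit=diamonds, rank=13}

One predicate separates the groups cleanly: suit is clubs AND rank ≤ 10.
{row=1, pile=8, suit=diamonds, rank=9} → suit is diamonds, rank = 9 → No.
{row=2, pile=7, suit=clubs, rank=1} → suit is clubs, rank = 1 → Yes.
{row=1, pile=2, suit=diamonds, rank=13} → suit is diamonds, rank = 13 → No.

No, Yes, No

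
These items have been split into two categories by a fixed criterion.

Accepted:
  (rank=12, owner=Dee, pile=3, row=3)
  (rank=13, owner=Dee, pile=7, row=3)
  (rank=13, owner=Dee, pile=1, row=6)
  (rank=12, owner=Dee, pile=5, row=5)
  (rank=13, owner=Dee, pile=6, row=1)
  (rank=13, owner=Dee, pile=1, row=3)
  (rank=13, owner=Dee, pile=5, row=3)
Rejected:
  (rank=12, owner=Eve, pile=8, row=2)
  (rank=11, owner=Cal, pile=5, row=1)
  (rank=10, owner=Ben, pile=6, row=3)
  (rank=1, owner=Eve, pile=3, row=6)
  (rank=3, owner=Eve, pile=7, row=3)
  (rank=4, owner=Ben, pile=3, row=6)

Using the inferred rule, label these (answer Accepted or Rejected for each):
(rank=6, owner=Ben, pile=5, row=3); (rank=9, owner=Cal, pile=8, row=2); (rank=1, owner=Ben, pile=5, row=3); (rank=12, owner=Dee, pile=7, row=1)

The distinguishing property — owner is Dee — holds for all the 'Accepted' cases and none of the 'Rejected' cases.
(rank=6, owner=Ben, pile=5, row=3): Rejected (owner is Ben).
(rank=9, owner=Cal, pile=8, row=2): Rejected (owner is Cal).
(rank=1, owner=Ben, pile=5, row=3): Rejected (owner is Ben).
(rank=12, owner=Dee, pile=7, row=1): Accepted (owner is Dee).

Rejected, Rejected, Rejected, Accepted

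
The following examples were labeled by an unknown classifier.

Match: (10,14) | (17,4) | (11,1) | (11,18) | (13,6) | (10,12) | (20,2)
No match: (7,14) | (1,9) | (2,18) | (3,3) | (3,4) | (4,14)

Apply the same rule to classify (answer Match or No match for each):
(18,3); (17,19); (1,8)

The distinguishing property — first ≥ 9 — holds for all the 'Match' cases and none of the 'No match' cases.
(18,3): first 18, checks out → Match.
(17,19): first 17, checks out → Match.
(1,8): first 1, lacks this property → No match.

Match, Match, No match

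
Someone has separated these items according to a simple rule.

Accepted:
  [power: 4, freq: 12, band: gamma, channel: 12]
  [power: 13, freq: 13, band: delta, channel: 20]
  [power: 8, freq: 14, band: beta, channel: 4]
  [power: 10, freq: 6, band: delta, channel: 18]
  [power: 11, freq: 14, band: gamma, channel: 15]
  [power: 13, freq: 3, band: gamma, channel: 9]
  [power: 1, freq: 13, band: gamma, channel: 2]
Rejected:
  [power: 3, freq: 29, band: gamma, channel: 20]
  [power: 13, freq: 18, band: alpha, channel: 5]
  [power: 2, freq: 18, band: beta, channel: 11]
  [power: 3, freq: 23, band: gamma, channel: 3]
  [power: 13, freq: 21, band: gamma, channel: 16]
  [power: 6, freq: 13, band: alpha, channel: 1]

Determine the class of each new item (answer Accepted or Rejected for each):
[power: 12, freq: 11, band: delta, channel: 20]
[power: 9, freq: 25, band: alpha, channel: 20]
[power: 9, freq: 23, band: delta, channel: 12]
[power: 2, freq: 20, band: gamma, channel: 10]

Accepted, Rejected, Rejected, Rejected

Every 'Accepted' example satisfies: freq ≤ 14 AND channel ≥ 2. None of the 'Rejected' examples do.
[power: 12, freq: 11, band: delta, channel: 20] — freq = 11, channel = 20, hence Accepted.
[power: 9, freq: 25, band: alpha, channel: 20] — freq = 25, channel = 20, hence Rejected.
[power: 9, freq: 23, band: delta, channel: 12] — freq = 23, channel = 12, hence Rejected.
[power: 2, freq: 20, band: gamma, channel: 10] — freq = 20, channel = 10, hence Rejected.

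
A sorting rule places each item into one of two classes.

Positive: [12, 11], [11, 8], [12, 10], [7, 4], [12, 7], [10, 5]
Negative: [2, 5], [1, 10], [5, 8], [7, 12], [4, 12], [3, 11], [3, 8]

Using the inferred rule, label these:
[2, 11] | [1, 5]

Negative, Negative

The common property of the 'Positive' items is: first > second. No 'Negative' item has it.
[2, 11] → 2 < 11 → Negative. [1, 5] → 1 < 5 → Negative.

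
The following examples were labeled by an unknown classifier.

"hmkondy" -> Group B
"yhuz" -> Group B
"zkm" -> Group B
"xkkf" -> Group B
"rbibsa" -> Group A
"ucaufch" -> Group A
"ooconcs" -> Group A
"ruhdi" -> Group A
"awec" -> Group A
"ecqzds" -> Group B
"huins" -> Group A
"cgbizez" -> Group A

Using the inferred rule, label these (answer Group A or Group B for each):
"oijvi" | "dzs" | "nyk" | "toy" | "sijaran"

Group A, Group B, Group B, Group B, Group A

The rule appears to be: has ≥ 2 vowels.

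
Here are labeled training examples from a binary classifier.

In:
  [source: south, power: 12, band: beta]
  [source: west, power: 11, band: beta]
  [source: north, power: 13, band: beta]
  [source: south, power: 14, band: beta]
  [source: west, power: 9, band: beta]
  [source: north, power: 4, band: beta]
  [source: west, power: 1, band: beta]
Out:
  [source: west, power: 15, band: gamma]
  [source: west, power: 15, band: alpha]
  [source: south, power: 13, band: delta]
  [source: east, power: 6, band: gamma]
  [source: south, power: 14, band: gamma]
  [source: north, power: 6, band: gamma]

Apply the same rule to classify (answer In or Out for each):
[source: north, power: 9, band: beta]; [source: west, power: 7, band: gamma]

A rule that fits every label: band is beta — true of each 'In' example, false of each 'Out' one.
[source: north, power: 9, band: beta]: band is beta, meets the rule → In. [source: west, power: 7, band: gamma]: band is gamma, fails the rule → Out.

In, Out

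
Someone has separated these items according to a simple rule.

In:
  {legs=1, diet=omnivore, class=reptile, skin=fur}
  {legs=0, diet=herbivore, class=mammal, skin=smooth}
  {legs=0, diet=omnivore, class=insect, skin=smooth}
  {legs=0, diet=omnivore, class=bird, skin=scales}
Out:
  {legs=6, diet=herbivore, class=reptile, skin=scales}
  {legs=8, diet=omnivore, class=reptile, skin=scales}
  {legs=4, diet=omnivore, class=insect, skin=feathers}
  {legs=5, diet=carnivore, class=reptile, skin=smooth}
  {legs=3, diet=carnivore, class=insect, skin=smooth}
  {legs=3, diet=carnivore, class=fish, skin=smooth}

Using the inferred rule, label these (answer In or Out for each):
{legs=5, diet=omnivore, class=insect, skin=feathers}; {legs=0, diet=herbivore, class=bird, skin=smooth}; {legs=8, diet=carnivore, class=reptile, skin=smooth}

Rule: legs ≤ 1. This holds for each 'In' example and fails for each 'Out' one.
{legs=5, diet=omnivore, class=insect, skin=feathers} — legs = 5, hence Out.
{legs=0, diet=herbivore, class=bird, skin=smooth} — legs = 0, hence In.
{legs=8, diet=carnivore, class=reptile, skin=smooth} — legs = 8, hence Out.

Out, In, Out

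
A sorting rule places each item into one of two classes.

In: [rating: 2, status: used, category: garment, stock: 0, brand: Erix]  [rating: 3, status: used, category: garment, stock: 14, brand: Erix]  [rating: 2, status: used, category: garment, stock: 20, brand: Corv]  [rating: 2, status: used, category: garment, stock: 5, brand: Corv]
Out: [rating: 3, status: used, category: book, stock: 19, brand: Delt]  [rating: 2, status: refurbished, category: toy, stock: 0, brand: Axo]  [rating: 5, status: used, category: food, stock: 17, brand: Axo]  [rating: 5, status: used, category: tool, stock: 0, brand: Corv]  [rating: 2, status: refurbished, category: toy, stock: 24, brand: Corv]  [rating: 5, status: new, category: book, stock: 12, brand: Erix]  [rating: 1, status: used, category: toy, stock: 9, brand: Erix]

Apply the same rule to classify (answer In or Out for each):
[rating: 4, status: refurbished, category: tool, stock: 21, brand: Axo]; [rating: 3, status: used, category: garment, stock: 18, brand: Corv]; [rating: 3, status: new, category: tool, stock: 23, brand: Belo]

Out, In, Out

One predicate separates the groups cleanly: category is garment.
[rating: 4, status: refurbished, category: tool, stock: 21, brand: Axo]: category is tool, lacks this property → Out.
[rating: 3, status: used, category: garment, stock: 18, brand: Corv]: category is garment, satisfies this → In.
[rating: 3, status: new, category: tool, stock: 23, brand: Belo]: category is tool, lacks this property → Out.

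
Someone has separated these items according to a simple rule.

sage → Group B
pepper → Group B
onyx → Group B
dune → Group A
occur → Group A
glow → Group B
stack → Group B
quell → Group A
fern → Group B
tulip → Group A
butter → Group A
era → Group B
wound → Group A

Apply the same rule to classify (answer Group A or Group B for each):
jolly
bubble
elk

Group B, Group A, Group B

Rule: contains 'u'. This holds for each 'Group A' example and fails for each 'Group B' one.
jolly → no 'u' → Group B.
bubble → has 'u' → Group A.
elk → no 'u' → Group B.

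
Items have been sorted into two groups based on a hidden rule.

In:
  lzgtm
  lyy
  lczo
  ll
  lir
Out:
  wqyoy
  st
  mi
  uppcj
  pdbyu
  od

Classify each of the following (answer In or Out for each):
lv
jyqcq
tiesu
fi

In, Out, Out, Out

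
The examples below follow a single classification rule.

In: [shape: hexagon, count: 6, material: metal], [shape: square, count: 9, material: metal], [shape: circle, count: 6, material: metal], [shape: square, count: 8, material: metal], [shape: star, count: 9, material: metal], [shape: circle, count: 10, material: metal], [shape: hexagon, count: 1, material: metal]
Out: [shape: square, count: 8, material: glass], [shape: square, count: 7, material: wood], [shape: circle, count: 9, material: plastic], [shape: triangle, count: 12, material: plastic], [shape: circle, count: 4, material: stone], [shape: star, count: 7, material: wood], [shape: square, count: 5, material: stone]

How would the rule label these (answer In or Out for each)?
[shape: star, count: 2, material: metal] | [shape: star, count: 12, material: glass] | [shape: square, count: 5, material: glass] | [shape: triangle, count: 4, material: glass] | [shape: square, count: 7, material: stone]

The classifier is using: material is metal.
[shape: star, count: 2, material: metal]: In (material is metal).
[shape: star, count: 12, material: glass]: Out (material is glass).
[shape: square, count: 5, material: glass]: Out (material is glass).
[shape: triangle, count: 4, material: glass]: Out (material is glass).
[shape: square, count: 7, material: stone]: Out (material is stone).

In, Out, Out, Out, Out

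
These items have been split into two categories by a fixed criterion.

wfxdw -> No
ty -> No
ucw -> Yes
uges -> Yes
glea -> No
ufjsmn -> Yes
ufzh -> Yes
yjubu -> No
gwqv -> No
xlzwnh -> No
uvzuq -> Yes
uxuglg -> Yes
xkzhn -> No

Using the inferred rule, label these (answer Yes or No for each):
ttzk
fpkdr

No, No

The rule appears to be: starts with 'u'.
ttzk: starts with 't' — doesn't match, so No.
fpkdr: starts with 'f' — doesn't match, so No.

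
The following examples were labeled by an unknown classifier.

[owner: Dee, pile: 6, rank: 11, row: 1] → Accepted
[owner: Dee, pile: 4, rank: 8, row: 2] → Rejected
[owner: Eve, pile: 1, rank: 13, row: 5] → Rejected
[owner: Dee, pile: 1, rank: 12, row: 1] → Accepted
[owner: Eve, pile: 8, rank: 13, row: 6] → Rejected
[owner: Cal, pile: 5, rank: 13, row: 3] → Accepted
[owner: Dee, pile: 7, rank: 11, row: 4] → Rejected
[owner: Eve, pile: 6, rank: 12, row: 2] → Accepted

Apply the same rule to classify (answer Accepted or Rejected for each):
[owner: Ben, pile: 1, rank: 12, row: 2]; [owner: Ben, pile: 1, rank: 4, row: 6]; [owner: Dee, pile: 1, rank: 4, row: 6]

'Accepted' ⟺ rank ≥ 11 AND row ≤ 3.
Accepted: [owner: Ben, pile: 1, rank: 12, row: 2], since rank = 12, row = 2. Rejected: [owner: Ben, pile: 1, rank: 4, row: 6], since rank = 4, row = 6. Rejected: [owner: Dee, pile: 1, rank: 4, row: 6], since rank = 4, row = 6.

Accepted, Rejected, Rejected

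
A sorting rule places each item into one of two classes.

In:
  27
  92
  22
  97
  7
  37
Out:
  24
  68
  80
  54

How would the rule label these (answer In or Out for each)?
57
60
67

A rule that fits every label: ≡ 2 (mod 5) — true of each 'In' example, false of each 'Out' one.
57: 57 mod 5 = 2 — satisfies this, so In.
60: 60 mod 5 = 0 — fails the rule, so Out.
67: 67 mod 5 = 2 — satisfies this, so In.

In, Out, In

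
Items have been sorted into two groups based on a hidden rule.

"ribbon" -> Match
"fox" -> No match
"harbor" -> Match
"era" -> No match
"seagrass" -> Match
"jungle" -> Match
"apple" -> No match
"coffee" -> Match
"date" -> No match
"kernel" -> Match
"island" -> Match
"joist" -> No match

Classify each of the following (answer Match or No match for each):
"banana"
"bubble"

The pattern is that an item is 'Match' exactly when: length ≥ 6.

Match, Match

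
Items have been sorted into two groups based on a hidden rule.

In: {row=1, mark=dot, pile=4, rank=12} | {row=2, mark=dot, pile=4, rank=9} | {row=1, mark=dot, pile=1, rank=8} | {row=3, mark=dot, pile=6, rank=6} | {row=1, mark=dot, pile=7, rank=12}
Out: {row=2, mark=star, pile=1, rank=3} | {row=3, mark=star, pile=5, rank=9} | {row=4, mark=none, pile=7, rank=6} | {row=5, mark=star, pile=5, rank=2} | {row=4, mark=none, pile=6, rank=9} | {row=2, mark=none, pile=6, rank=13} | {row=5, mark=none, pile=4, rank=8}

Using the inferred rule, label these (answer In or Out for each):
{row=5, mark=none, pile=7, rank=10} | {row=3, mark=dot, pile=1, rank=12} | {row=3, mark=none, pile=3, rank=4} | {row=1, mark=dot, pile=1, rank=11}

Out, In, Out, In

The rule appears to be: mark is dot.
{row=5, mark=none, pile=7, rank=10} — mark is none, hence Out. {row=3, mark=dot, pile=1, rank=12} — mark is dot, hence In. {row=3, mark=none, pile=3, rank=4} — mark is none, hence Out. {row=1, mark=dot, pile=1, rank=11} — mark is dot, hence In.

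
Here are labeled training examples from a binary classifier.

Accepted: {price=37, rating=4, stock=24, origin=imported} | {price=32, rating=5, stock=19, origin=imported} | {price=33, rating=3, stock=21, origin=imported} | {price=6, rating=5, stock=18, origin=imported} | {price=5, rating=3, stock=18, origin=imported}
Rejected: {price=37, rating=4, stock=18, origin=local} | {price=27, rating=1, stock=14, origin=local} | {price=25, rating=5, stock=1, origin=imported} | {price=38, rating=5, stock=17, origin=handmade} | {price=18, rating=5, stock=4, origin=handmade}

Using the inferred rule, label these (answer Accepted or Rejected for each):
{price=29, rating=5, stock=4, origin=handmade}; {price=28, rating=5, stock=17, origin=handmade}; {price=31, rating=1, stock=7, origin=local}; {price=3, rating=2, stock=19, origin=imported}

The distinguishing property — origin is imported AND stock ≥ 4 — holds for all the 'Accepted' cases and none of the 'Rejected' cases.
{price=29, rating=5, stock=4, origin=handmade}: origin is handmade, stock = 4, fails this test → Rejected.
{price=28, rating=5, stock=17, origin=handmade}: origin is handmade, stock = 17, fails this test → Rejected.
{price=31, rating=1, stock=7, origin=local}: origin is local, stock = 7, fails this test → Rejected.
{price=3, rating=2, stock=19, origin=imported}: origin is imported, stock = 19, fits → Accepted.

Rejected, Rejected, Rejected, Accepted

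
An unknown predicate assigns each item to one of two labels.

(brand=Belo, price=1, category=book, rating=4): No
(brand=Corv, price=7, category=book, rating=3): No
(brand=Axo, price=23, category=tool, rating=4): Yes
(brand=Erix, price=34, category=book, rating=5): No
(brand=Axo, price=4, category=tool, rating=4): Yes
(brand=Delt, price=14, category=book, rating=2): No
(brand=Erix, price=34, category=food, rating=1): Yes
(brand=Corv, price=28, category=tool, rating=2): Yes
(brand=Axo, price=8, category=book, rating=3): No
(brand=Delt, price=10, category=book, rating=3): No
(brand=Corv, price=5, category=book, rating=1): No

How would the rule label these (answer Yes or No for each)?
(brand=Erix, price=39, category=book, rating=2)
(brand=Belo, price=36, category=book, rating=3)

No, No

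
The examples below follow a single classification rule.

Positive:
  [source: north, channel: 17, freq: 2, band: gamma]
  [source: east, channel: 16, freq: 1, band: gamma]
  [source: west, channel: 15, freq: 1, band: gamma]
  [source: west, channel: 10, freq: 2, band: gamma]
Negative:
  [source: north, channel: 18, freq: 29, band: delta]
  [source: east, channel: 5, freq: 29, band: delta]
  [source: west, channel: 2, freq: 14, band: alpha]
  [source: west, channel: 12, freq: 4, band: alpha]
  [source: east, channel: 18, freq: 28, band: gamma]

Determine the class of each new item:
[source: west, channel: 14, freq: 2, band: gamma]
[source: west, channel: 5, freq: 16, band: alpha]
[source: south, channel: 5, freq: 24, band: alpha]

Positive, Negative, Negative

Rule: freq ≤ 2. This holds for each 'Positive' example and fails for each 'Negative' one.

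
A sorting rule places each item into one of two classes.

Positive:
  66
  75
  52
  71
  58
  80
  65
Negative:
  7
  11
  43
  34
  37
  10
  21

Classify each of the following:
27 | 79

Negative, Positive

Every 'Positive' example satisfies: at least 52. None of the 'Negative' examples do.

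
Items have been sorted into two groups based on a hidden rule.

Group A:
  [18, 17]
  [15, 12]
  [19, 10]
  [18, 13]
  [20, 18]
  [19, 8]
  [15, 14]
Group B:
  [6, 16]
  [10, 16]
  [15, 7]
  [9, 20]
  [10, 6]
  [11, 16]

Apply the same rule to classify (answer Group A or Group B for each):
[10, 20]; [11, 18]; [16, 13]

Group B, Group B, Group A

One predicate separates the groups cleanly: first > second AND sum ≥ 26.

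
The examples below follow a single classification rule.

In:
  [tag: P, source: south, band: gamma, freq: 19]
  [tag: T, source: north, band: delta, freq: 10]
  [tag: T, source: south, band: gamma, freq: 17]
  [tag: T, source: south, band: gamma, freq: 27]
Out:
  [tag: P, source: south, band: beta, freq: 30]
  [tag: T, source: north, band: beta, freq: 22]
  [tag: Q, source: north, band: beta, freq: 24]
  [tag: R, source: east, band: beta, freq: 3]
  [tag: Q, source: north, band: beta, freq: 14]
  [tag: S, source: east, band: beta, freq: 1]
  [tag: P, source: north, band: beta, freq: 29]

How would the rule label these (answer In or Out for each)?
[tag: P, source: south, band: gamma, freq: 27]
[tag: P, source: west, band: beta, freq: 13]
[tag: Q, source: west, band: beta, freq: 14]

All 'In' examples share one property — band is not beta — and every 'Out' example lacks it.
[tag: P, source: south, band: gamma, freq: 27] → band is gamma → In.
[tag: P, source: west, band: beta, freq: 13] → band is beta → Out.
[tag: Q, source: west, band: beta, freq: 14] → band is beta → Out.

In, Out, Out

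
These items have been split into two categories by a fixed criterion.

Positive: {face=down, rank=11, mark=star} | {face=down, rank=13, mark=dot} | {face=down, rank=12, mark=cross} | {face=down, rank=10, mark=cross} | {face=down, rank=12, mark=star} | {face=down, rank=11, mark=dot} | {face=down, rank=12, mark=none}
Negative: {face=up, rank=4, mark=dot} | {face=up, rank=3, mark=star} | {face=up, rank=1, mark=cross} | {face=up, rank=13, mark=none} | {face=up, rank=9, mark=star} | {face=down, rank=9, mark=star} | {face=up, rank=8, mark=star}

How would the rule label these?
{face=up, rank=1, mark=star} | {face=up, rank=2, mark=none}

The common property of the 'Positive' items is: face is down AND rank ≥ 10. No 'Negative' item has it.

Negative, Negative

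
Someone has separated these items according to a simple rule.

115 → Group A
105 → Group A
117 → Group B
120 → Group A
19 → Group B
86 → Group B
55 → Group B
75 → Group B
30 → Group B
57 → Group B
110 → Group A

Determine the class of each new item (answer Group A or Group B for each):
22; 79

The pattern is that an item is 'Group A' exactly when: multiple of 5 AND at least 86.
22: Group B (22 = 5·4 + 2, 22 < 86). 79: Group B (79 = 5·15 + 4, 79 < 86).

Group B, Group B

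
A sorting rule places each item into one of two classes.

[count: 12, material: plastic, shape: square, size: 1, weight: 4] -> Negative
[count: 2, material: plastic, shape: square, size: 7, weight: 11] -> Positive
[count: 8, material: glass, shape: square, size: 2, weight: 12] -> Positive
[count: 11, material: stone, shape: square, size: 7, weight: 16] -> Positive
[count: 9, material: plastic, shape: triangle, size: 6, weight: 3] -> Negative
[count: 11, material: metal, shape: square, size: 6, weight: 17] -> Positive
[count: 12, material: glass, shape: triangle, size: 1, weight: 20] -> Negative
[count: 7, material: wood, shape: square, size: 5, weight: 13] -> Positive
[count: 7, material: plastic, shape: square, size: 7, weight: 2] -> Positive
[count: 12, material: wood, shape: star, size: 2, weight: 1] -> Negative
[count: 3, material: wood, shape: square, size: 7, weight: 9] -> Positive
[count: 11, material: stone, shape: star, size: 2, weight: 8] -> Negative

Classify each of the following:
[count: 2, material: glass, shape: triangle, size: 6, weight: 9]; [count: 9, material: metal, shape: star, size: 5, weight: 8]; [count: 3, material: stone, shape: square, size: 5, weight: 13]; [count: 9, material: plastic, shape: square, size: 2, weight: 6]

Negative, Negative, Positive, Positive

A rule that fits every label: shape is square AND size ≥ 2 — true of each 'Positive' example, false of each 'Negative' one.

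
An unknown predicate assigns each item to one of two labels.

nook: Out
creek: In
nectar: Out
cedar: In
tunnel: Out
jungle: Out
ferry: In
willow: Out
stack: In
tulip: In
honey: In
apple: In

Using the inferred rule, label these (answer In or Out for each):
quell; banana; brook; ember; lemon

In, Out, In, In, In

The pattern is that an item is 'In' exactly when: odd length.
quell — length 5, hence In. banana — length 6, hence Out. brook — length 5, hence In. ember — length 5, hence In. lemon — length 5, hence In.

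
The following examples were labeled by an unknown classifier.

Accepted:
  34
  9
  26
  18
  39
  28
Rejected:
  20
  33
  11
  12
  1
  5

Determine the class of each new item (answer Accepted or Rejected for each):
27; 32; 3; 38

Accepted, Rejected, Rejected, Accepted

'Accepted' ⟺ digit sum ≥ 7.
27: Accepted (digit sum 2+7 = 9).
32: Rejected (digit sum 3+2 = 5).
3: Rejected (digit sum 3).
38: Accepted (digit sum 3+8 = 11).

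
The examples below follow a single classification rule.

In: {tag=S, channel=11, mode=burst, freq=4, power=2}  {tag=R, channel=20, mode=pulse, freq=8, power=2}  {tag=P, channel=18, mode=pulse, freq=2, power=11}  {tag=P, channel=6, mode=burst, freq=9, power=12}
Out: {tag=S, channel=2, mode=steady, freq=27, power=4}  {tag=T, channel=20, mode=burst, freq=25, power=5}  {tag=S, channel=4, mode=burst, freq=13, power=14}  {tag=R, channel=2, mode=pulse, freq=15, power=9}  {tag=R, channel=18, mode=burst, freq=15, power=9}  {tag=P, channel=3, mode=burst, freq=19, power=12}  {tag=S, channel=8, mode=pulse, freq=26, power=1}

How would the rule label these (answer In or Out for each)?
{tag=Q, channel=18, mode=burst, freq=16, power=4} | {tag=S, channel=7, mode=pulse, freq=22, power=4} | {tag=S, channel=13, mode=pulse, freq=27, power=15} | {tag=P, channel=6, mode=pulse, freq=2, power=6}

'In' ⟺ freq ≤ 9.
{tag=Q, channel=18, mode=burst, freq=16, power=4}: Out (freq = 16). {tag=S, channel=7, mode=pulse, freq=22, power=4}: Out (freq = 22). {tag=S, channel=13, mode=pulse, freq=27, power=15}: Out (freq = 27). {tag=P, channel=6, mode=pulse, freq=2, power=6}: In (freq = 2).

Out, Out, Out, In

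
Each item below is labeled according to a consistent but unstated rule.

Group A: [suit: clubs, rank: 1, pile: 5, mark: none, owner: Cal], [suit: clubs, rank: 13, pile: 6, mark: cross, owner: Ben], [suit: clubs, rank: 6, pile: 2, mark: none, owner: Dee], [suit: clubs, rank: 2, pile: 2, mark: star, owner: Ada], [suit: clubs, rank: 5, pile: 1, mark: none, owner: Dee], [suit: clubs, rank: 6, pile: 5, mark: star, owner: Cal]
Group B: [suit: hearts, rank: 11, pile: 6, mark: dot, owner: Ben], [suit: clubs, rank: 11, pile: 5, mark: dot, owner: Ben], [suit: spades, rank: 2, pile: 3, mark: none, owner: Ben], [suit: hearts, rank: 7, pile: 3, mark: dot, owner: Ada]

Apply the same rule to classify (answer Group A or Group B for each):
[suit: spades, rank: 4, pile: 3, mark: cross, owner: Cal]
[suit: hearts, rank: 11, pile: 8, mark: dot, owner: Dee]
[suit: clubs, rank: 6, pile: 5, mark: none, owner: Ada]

The common property of the 'Group A' items is: suit is clubs AND rank ≠ 11. No 'Group B' item has it.

Group B, Group B, Group A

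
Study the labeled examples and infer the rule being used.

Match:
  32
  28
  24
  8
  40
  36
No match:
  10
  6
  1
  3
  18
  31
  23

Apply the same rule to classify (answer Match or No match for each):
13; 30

No match, No match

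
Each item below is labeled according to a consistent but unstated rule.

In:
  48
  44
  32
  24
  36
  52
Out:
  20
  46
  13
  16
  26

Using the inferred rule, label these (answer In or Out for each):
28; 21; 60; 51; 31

All 'In' examples share one property — multiple of 4 AND at least 24 — and every 'Out' example lacks it.
28 — 28 = 4·7, 28 ≥ 24, hence In.
21 — 21 = 4·5 + 1, 21 < 24, hence Out.
60 — 60 = 4·15, 60 ≥ 24, hence In.
51 — 51 = 4·12 + 3, 51 ≥ 24, hence Out.
31 — 31 = 4·7 + 3, 31 ≥ 24, hence Out.

In, Out, In, Out, Out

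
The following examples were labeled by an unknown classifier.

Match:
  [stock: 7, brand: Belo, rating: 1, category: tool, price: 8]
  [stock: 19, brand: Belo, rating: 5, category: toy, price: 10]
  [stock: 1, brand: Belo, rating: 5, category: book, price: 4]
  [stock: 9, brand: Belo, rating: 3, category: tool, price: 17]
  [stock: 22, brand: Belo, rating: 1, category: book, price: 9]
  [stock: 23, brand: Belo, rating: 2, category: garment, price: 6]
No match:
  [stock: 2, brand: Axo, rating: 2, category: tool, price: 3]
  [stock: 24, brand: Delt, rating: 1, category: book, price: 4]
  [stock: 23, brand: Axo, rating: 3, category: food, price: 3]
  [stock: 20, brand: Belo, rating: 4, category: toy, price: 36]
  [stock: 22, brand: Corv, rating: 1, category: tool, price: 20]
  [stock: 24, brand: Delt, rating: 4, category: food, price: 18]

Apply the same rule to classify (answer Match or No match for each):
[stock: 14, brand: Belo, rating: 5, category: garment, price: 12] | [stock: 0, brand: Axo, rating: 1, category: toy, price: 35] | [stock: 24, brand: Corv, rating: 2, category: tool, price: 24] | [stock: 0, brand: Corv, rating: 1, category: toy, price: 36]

Rule: brand is Belo AND price ≤ 17. This holds for each 'Match' example and fails for each 'No match' one.
[stock: 14, brand: Belo, rating: 5, category: garment, price: 12]: brand is Belo, price = 12, checks out → Match. [stock: 0, brand: Axo, rating: 1, category: toy, price: 35]: brand is Axo, price = 35, does not fit → No match. [stock: 24, brand: Corv, rating: 2, category: tool, price: 24]: brand is Corv, price = 24, does not fit → No match. [stock: 0, brand: Corv, rating: 1, category: toy, price: 36]: brand is Corv, price = 36, does not fit → No match.

Match, No match, No match, No match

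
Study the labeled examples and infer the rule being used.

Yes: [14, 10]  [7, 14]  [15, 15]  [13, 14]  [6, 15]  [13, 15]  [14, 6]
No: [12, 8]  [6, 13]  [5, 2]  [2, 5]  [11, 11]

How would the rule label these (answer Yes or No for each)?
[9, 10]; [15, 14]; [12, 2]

The pattern is that an item is 'Yes' exactly when: max ≥ 14.
[9, 10] — max 10, hence No.
[15, 14] — max 15, hence Yes.
[12, 2] — max 12, hence No.

No, Yes, No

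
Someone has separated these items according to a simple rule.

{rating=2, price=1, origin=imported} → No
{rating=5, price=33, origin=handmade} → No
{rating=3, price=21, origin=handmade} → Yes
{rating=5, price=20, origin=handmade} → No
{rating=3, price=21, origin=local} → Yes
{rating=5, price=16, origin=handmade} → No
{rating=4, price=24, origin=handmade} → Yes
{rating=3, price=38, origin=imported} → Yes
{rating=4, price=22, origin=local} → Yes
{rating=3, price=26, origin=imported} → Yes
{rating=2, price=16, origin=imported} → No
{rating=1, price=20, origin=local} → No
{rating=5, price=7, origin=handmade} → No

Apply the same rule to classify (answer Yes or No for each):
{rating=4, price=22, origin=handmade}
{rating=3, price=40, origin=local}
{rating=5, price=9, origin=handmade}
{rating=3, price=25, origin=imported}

Yes, Yes, No, Yes

A rule that fits every label: rating ≤ 4 AND price ≥ 21 — true of each 'Yes' example, false of each 'No' one.
Yes: {rating=4, price=22, origin=handmade}, since rating = 4, price = 22. Yes: {rating=3, price=40, origin=local}, since rating = 3, price = 40. No: {rating=5, price=9, origin=handmade}, since rating = 5, price = 9. Yes: {rating=3, price=25, origin=imported}, since rating = 3, price = 25.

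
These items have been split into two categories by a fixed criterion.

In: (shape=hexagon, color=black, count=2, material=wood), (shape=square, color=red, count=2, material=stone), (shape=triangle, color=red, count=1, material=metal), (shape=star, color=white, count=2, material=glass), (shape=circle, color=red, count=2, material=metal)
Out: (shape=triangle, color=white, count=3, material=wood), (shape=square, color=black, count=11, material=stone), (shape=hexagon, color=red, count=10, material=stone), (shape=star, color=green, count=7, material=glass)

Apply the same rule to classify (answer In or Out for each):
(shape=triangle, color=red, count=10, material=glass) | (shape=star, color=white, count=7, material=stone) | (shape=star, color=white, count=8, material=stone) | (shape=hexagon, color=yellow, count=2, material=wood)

All 'In' examples share one property — count ≤ 2 — and every 'Out' example lacks it.
(shape=triangle, color=red, count=10, material=glass) → count = 10 → Out.
(shape=star, color=white, count=7, material=stone) → count = 7 → Out.
(shape=star, color=white, count=8, material=stone) → count = 8 → Out.
(shape=hexagon, color=yellow, count=2, material=wood) → count = 2 → In.

Out, Out, Out, In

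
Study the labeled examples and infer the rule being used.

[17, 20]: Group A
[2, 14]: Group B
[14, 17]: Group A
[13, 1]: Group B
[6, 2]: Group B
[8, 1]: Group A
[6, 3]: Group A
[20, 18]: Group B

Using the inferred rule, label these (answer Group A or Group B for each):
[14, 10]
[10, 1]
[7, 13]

Group B, Group A, Group B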